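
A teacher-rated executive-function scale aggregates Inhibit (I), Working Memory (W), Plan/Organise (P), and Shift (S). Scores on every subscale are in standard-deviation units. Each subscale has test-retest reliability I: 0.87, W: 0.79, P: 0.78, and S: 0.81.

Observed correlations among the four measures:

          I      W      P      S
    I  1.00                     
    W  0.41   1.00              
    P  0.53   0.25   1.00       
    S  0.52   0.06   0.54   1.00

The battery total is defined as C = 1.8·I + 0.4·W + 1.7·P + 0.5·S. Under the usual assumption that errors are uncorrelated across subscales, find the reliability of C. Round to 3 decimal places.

Var(C) = 1.8² + 0.4² + 1.7² + 0.5² + 2·[0.72·0.41 + 3.06·0.53 + 0.9·0.52 + 0.68·0.25 + 0.2·0.06 + 0.85·0.54] = 6.54 + 6.052 = 12.592.
With uncorrelated errors the cross-covariances are all true-score covariance, so they carry over unchanged; only the diagonal terms shrink to ρᵢσᵢ².
True-score variance = [1.8²·0.87 + 0.4²·0.79 + 1.7²·0.78 + 0.5²·0.81] + 6.052 = 5.4019 + 6.052 = 11.4539.
Reliability = 11.4539 / 12.592 = 0.910.

0.910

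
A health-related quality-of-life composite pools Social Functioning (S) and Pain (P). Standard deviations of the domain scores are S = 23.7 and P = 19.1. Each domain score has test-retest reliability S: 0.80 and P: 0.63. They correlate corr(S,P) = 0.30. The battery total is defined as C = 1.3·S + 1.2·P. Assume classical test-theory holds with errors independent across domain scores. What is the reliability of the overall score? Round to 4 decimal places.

0.7976

Var(C) = 1.3²·23.7² + 1.2²·19.1² + 2·[1.56·23.7·19.1·0.30] = 1474.58 + 423.699 = 1898.28.
Under uncorrelated errors the observed covariances equal the true-score covariances, so only the own-variance terms attenuate.
True-score variance = [1.3²·23.7²·0.80 + 1.2²·19.1²·0.63] + 423.699 = 1090.36 + 423.699 = 1514.06.
Reliability = 1514.06 / 1898.28 = 0.7976.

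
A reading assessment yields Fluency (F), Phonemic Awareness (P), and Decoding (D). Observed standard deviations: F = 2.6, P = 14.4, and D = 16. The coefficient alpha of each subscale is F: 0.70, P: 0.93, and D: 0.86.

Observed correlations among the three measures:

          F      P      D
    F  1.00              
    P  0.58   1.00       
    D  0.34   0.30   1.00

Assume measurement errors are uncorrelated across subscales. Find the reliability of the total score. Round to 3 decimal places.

0.923

Var(F+P+D) = 2.6² + 14.4² + 16² + 2·[2.6·14.4·0.58 + 2.6·16·0.34 + 14.4·16·0.30] = 470.12 + 209.958 = 680.078.
Under uncorrelated errors the observed covariances equal the true-score covariances, so only the own-variance terms attenuate.
True-score variance = [2.6²·0.70 + 14.4²·0.93 + 16²·0.86] + 209.958 = 417.737 + 209.958 = 627.695.
Reliability = 627.695 / 680.078 = 0.923.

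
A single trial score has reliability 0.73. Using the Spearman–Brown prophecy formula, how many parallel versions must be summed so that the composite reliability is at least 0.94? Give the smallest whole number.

k ≥ ρ*(1−ρ₁)/(ρ₁(1−ρ*)) = 0.94·0.27 / (0.73·0.06) = 5.795.
Smallest integer k = 6.

6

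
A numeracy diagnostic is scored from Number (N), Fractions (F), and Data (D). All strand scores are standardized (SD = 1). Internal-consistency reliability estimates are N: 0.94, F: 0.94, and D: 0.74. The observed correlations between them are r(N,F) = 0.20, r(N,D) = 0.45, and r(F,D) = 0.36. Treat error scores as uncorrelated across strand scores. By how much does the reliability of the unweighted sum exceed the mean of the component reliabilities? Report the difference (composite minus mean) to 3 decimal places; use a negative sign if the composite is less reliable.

Var(sum) = 3 + 2.02 = 5.02; true-score variance = 2.62 + 2.02 = 4.64; composite reliability = 0.9243.
Mean component reliability = 0.8733.
Difference = 0.9243 − 0.8733 = 0.051.

0.051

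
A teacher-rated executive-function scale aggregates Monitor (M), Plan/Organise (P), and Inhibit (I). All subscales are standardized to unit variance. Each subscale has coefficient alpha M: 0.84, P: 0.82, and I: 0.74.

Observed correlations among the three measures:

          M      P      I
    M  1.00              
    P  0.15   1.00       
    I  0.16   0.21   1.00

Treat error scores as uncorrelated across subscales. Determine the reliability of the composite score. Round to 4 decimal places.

Var(M+P+I) = 3 + 2·[0.15 + 0.16 + 0.21] = 3 + 1.04 = 4.04.
Under uncorrelated errors the observed covariances equal the true-score covariances, so only the own-variance terms attenuate.
True-score variance = [0.84 + 0.82 + 0.74] + 1.04 = 2.4 + 1.04 = 3.44.
Reliability = 3.44 / 4.04 = 0.8515.

0.8515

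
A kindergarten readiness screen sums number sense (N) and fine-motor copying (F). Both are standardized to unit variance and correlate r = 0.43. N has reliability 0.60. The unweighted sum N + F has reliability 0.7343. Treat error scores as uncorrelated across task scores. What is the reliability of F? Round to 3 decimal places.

Var(N+F) = 2 + 2·0.43 = 2.860.
True-score variance = ρ_N + ρ_F + 2·0.43, so 0.7343 = (0.60 + ρ_F + 0.86) / 2.860.
ρ_F = 0.7343·2.860 − 0.60 − 0.86 = 0.640.

0.640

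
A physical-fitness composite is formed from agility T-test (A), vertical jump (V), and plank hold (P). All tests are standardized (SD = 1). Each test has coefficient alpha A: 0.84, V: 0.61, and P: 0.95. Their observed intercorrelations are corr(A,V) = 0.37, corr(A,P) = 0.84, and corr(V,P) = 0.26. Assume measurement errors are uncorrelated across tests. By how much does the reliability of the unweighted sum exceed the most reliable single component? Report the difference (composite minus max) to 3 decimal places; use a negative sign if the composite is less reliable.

Var(sum) = 3 + 2.94 = 5.94; true-score variance = 2.4 + 2.94 = 5.34; composite reliability = 0.8990.
Max component reliability = 0.9500.
Difference = 0.8990 − 0.9500 = -0.051.

-0.051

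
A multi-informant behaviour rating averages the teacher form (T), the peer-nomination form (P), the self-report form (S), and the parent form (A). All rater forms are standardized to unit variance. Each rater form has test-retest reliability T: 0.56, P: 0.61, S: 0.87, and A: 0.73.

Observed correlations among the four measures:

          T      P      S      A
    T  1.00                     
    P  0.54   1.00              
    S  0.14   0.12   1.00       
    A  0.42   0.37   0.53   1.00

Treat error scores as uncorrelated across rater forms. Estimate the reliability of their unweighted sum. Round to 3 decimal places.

0.851

Var(T+P+S+A) = 4 + 2·[0.54 + 0.14 + 0.42 + 0.12 + 0.37 + 0.53] = 4 + 4.24 = 8.24.
With uncorrelated errors the cross-covariances are all true-score covariance, so they carry over unchanged; only the diagonal terms shrink to ρᵢσᵢ².
True-score variance = [0.56 + 0.61 + 0.87 + 0.73] + 4.24 = 2.77 + 4.24 = 7.01.
Reliability = 7.01 / 8.24 = 0.851.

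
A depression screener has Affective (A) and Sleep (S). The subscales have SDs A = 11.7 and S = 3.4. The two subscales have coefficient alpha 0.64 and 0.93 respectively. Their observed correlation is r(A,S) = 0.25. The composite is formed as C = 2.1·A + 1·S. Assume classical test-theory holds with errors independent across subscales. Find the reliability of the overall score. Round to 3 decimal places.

Var(C) = 2.1²·11.7² + 3.4² + 2·[2.1·11.7·3.4·0.25] = 615.245 + 41.769 = 657.014.
With uncorrelated errors the cross-covariances are all true-score covariance, so they carry over unchanged; only the diagonal terms shrink to ρᵢσᵢ².
True-score variance = [2.1²·11.7²·0.64 + 3.4²·0.93] + 41.769 = 397.109 + 41.769 = 438.878.
Reliability = 438.878 / 657.014 = 0.668.

0.668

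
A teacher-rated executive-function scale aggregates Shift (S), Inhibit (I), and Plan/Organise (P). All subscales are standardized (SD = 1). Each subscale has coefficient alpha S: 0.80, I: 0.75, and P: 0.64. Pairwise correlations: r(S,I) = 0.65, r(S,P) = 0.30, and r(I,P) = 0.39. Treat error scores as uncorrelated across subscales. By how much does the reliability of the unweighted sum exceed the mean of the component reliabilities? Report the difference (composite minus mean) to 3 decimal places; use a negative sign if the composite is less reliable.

Var(sum) = 3 + 2.68 = 5.68; true-score variance = 2.19 + 2.68 = 4.87; composite reliability = 0.8574.
Mean component reliability = 0.7300.
Difference = 0.8574 − 0.7300 = 0.127.

0.127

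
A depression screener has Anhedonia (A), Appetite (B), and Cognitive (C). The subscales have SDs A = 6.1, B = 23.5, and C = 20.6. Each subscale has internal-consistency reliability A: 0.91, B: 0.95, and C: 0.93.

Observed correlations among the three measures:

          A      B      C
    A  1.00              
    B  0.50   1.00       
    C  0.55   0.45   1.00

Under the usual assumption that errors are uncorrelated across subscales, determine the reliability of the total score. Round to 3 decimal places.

Var(A+B+C) = 6.1² + 23.5² + 20.6² + 2·[6.1·23.5·0.50 + 6.1·20.6·0.55 + 23.5·20.6·0.45] = 1013.82 + 717.266 = 1731.09.
Under uncorrelated errors the observed covariances equal the true-score covariances, so only the own-variance terms attenuate.
True-score variance = [6.1²·0.91 + 23.5²·0.95 + 20.6²·0.93] + 717.266 = 953.153 + 717.266 = 1670.42.
Reliability = 1670.42 / 1731.09 = 0.965.

0.965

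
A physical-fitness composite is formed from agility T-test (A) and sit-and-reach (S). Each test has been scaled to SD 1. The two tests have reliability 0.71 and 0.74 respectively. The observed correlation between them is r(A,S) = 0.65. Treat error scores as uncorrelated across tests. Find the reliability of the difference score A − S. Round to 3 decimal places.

0.214

Var(A−S) = 1 + 1 − 2·0.65 = 2 − 1.3 = 0.7.
Under uncorrelated errors the observed covariances equal the true-score covariances, so only the own-variance terms attenuate.
True-score variance = [0.71 + 0.74] − 1.3 = 1.45 − 1.3 = 0.15.
Reliability = 0.15 / 0.7 = 0.214.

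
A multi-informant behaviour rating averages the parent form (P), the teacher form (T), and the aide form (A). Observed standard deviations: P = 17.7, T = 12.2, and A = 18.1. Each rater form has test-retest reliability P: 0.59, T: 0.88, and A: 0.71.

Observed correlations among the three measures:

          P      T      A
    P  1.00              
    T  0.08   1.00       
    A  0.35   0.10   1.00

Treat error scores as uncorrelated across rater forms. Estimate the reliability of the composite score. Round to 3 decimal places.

Var(P+T+A) = 17.7² + 12.2² + 18.1² + 2·[17.7·12.2·0.08 + 17.7·18.1·0.35 + 12.2·18.1·0.10] = 789.74 + 302.973 = 1092.71.
Under uncorrelated errors the observed covariances equal the true-score covariances, so only the own-variance terms attenuate.
True-score variance = [17.7²·0.59 + 12.2²·0.88 + 18.1²·0.71] + 302.973 = 548.423 + 302.973 = 851.397.
Reliability = 851.397 / 1092.71 = 0.779.

0.779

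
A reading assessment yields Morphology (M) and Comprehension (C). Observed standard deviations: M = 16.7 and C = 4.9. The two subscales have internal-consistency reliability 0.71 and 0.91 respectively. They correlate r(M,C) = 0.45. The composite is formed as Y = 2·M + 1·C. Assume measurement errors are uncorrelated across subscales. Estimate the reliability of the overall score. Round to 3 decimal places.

0.747

Var(Y) = 2²·16.7² + 4.9² + 2·[2·16.7·4.9·0.45] = 1139.57 + 147.294 = 1286.86.
Under uncorrelated errors the observed covariances equal the true-score covariances, so only the own-variance terms attenuate.
True-score variance = [2²·16.7²·0.71 + 4.9²·0.91] + 147.294 = 813.897 + 147.294 = 961.191.
Reliability = 961.191 / 1286.86 = 0.747.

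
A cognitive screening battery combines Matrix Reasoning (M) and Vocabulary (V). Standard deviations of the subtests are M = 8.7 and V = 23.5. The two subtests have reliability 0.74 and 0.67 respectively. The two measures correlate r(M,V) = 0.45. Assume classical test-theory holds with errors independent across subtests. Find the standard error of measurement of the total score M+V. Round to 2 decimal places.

14.21

Var(total) = 627.94 + 184.005 = 811.945.
True-score variance = 426.018 + 184.005 = 610.023, so reliability = 0.7513.
Error variance = 811.945 − 610.023 = 201.922; SEM = √201.922 = 14.21.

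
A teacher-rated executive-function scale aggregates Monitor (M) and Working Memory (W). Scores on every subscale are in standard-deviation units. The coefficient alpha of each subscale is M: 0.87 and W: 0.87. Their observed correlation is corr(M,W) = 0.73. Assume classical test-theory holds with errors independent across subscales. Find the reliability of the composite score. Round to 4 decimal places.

Var(M+W) = 2 + 2·[0.73] = 2 + 1.46 = 3.46.
With uncorrelated errors the cross-covariances are all true-score covariance, so they carry over unchanged; only the diagonal terms shrink to ρᵢσᵢ².
True-score variance = [0.87 + 0.87] + 1.46 = 1.74 + 1.46 = 3.2.
Reliability = 3.2 / 3.46 = 0.9249.

0.9249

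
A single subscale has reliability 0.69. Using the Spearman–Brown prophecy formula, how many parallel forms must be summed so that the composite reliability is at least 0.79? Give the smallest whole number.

k ≥ ρ*(1−ρ₁)/(ρ₁(1−ρ*)) = 0.79·0.31 / (0.69·0.21) = 1.690.
Smallest integer k = 2.

2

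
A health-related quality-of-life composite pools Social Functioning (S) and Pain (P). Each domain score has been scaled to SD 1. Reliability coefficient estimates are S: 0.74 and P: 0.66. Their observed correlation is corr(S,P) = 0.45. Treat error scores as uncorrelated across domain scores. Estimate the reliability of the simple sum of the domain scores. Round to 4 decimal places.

Var(S+P) = 2 + 2·[0.45] = 2 + 0.9 = 2.9.
Under uncorrelated errors the observed covariances equal the true-score covariances, so only the own-variance terms attenuate.
True-score variance = [0.74 + 0.66] + 0.9 = 1.4 + 0.9 = 2.3.
Reliability = 2.3 / 2.9 = 0.7931.

0.7931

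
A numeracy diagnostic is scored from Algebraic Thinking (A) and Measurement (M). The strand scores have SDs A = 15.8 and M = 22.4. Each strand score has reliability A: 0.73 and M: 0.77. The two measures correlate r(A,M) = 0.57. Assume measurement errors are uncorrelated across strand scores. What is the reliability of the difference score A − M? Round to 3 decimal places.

0.475

Var(A−M) = 15.8² + 22.4² − 2·15.8·22.4·0.57 = 751.4 − 403.469 = 347.931.
Because errors are independent across components, Cov(Tᵢ,Tⱼ) = Cov(Xᵢ,Xⱼ); the off-diagonal part of the true-score variance is the same as above.
True-score variance = [15.8²·0.73 + 22.4²·0.77] − 403.469 = 568.592 − 403.469 = 165.124.
Reliability = 165.124 / 347.931 = 0.475.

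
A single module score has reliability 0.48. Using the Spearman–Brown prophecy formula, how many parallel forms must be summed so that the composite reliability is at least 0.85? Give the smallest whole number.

k ≥ ρ*(1−ρ₁)/(ρ₁(1−ρ*)) = 0.85·0.52 / (0.48·0.15) = 6.139.
Smallest integer k = 7.

7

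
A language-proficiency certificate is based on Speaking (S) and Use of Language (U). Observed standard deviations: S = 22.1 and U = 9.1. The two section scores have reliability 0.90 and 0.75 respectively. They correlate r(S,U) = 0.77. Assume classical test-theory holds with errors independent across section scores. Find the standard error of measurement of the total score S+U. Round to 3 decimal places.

8.339

Var(total) = 571.22 + 309.709 = 880.929.
True-score variance = 501.677 + 309.709 = 811.386, so reliability = 0.9211.
Error variance = 880.929 − 811.386 = 69.5435; SEM = √69.5435 = 8.339.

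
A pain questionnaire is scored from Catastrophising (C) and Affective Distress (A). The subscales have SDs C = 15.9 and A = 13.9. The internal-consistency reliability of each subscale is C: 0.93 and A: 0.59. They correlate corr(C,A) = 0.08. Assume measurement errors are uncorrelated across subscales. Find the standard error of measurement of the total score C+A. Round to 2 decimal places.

9.84

Var(total) = 446.02 + 35.3616 = 481.382.
True-score variance = 349.107 + 35.3616 = 384.469, so reliability = 0.7987.
Error variance = 481.382 − 384.469 = 96.9128; SEM = √96.9128 = 9.84.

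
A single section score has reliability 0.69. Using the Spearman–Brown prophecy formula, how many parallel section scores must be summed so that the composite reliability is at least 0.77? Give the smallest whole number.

2

k ≥ ρ*(1−ρ₁)/(ρ₁(1−ρ*)) = 0.77·0.31 / (0.69·0.23) = 1.504.
Smallest integer k = 2.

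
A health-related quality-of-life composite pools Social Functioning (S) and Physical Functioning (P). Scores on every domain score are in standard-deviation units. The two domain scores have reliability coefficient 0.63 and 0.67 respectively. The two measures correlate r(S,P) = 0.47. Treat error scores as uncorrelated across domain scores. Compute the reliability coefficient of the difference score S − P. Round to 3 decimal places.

0.340

Var(S−P) = 1 + 1 − 2·0.47 = 2 − 0.94 = 1.06.
Under uncorrelated errors the observed covariances equal the true-score covariances, so only the own-variance terms attenuate.
True-score variance = [0.63 + 0.67] − 0.94 = 1.3 − 0.94 = 0.36.
Reliability = 0.36 / 1.06 = 0.340.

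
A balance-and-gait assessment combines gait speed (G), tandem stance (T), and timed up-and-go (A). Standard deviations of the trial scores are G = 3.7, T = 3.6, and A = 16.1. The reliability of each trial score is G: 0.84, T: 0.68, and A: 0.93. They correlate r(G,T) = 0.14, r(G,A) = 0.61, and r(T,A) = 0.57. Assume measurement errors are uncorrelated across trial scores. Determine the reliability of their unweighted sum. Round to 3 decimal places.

0.943

Var(G+T+A) = 3.7² + 3.6² + 16.1² + 2·[3.7·3.6·0.14 + 3.7·16.1·0.61 + 3.6·16.1·0.57] = 285.86 + 142.479 = 428.339.
Because errors are independent across components, Cov(Tᵢ,Tⱼ) = Cov(Xᵢ,Xⱼ); the off-diagonal part of the true-score variance is the same as above.
True-score variance = [3.7²·0.84 + 3.6²·0.68 + 16.1²·0.93] + 142.479 = 261.378 + 142.479 = 403.857.
Reliability = 403.857 / 428.339 = 0.943.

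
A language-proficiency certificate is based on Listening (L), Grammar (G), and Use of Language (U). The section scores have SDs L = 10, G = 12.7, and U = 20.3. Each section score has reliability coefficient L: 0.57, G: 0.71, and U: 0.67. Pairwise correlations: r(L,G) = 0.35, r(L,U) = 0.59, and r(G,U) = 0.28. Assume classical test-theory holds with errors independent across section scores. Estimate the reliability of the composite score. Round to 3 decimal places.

0.803

Var(L+G+U) = 10² + 12.7² + 20.3² + 2·[10·12.7·0.35 + 10·20.3·0.59 + 12.7·20.3·0.28] = 673.38 + 472.814 = 1146.19.
Because errors are independent across components, Cov(Tᵢ,Tⱼ) = Cov(Xᵢ,Xⱼ); the off-diagonal part of the true-score variance is the same as above.
True-score variance = [10²·0.57 + 12.7²·0.71 + 20.3²·0.67] + 472.814 = 447.616 + 472.814 = 920.43.
Reliability = 920.43 / 1146.19 = 0.803.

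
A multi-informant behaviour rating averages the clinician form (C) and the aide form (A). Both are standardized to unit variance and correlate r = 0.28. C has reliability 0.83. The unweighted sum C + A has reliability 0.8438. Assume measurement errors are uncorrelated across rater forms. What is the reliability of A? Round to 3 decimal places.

Var(C+A) = 2 + 2·0.28 = 2.560.
True-score variance = ρ_C + ρ_A + 2·0.28, so 0.8438 = (0.83 + ρ_A + 0.56) / 2.560.
ρ_A = 0.8438·2.560 − 0.83 − 0.56 = 0.770.

0.770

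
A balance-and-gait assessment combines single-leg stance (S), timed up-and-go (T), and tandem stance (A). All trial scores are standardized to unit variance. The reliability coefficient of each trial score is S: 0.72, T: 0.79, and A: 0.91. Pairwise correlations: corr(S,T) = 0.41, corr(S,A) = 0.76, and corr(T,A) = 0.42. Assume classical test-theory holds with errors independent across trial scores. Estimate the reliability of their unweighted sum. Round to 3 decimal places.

0.906

Var(S+T+A) = 3 + 2·[0.41 + 0.76 + 0.42] = 3 + 3.18 = 6.18.
Under uncorrelated errors the observed covariances equal the true-score covariances, so only the own-variance terms attenuate.
True-score variance = [0.72 + 0.79 + 0.91] + 3.18 = 2.42 + 3.18 = 5.6.
Reliability = 5.6 / 6.18 = 0.906.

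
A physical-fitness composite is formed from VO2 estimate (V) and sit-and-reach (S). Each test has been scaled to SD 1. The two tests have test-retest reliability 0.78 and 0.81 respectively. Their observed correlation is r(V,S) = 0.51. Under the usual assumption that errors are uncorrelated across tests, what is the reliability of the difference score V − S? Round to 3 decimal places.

0.582

Var(V−S) = 1 + 1 − 2·0.51 = 2 − 1.02 = 0.98.
With uncorrelated errors the cross-covariances are all true-score covariance, so they carry over unchanged; only the diagonal terms shrink to ρᵢσᵢ².
True-score variance = [0.78 + 0.81] − 1.02 = 1.59 − 1.02 = 0.57.
Reliability = 0.57 / 0.98 = 0.582.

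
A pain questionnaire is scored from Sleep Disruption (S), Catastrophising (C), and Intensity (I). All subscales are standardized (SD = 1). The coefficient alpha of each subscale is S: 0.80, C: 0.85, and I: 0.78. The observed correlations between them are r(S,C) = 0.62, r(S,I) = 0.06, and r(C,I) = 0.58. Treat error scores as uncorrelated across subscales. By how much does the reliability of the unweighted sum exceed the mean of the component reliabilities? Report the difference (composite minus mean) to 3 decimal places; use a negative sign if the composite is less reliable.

0.087

Var(sum) = 3 + 2.52 = 5.52; true-score variance = 2.43 + 2.52 = 4.95; composite reliability = 0.8967.
Mean component reliability = 0.8100.
Difference = 0.8967 − 0.8100 = 0.087.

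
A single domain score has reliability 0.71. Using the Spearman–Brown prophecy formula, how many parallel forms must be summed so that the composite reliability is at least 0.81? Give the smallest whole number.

k ≥ ρ*(1−ρ₁)/(ρ₁(1−ρ*)) = 0.81·0.29 / (0.71·0.19) = 1.741.
Smallest integer k = 2.

2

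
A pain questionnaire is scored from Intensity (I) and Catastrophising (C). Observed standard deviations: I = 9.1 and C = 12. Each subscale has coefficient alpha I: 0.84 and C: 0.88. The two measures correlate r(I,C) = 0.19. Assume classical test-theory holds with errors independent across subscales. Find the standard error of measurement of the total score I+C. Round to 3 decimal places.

5.525

Var(total) = 226.81 + 41.496 = 268.306.
True-score variance = 196.28 + 41.496 = 237.776, so reliability = 0.8862.
Error variance = 268.306 − 237.776 = 30.5296; SEM = √30.5296 = 5.525.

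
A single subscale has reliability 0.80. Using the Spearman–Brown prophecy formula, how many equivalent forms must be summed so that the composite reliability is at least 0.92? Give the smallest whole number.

k ≥ ρ*(1−ρ₁)/(ρ₁(1−ρ*)) = 0.92·0.20 / (0.80·0.08) = 2.875.
Smallest integer k = 3.

3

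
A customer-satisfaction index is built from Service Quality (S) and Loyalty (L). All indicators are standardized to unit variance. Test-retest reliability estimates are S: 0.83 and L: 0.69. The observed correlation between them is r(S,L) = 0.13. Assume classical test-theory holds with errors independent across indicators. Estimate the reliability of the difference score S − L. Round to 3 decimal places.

0.724

Var(S−L) = 1 + 1 − 2·0.13 = 2 − 0.26 = 1.74.
Because errors are independent across components, Cov(Tᵢ,Tⱼ) = Cov(Xᵢ,Xⱼ); the off-diagonal part of the true-score variance is the same as above.
True-score variance = [0.83 + 0.69] − 0.26 = 1.52 − 0.26 = 1.26.
Reliability = 1.26 / 1.74 = 0.724.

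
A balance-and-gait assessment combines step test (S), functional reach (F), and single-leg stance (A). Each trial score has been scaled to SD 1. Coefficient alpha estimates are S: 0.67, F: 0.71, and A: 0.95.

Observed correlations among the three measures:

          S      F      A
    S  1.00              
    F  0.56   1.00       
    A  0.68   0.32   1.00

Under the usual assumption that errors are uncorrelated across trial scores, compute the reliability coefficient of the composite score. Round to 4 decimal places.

0.8905

Var(S+F+A) = 3 + 2·[0.56 + 0.68 + 0.32] = 3 + 3.12 = 6.12.
With uncorrelated errors the cross-covariances are all true-score covariance, so they carry over unchanged; only the diagonal terms shrink to ρᵢσᵢ².
True-score variance = [0.67 + 0.71 + 0.95] + 3.12 = 2.33 + 3.12 = 5.45.
Reliability = 5.45 / 6.12 = 0.8905.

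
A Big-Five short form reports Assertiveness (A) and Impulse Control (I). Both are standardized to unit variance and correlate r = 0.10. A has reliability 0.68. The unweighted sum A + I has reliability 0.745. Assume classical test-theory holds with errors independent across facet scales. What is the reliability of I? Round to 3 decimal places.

Var(A+I) = 2 + 2·0.10 = 2.200.
True-score variance = ρ_A + ρ_I + 2·0.10, so 0.745 = (0.68 + ρ_I + 0.20) / 2.200.
ρ_I = 0.745·2.200 − 0.68 − 0.20 = 0.759.

0.759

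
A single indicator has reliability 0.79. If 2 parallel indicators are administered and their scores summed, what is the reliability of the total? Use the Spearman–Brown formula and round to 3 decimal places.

ρ_k = kρ / (1 + (k−1)ρ) = 2·0.79 / (1 + 1·0.79) = 1.580 / 1.790 = 0.883.

0.883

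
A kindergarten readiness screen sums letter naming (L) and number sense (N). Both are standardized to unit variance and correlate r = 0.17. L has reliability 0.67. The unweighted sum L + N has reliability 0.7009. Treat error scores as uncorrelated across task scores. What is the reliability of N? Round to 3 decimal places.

Var(L+N) = 2 + 2·0.17 = 2.340.
True-score variance = ρ_L + ρ_N + 2·0.17, so 0.7009 = (0.67 + ρ_N + 0.34) / 2.340.
ρ_N = 0.7009·2.340 − 0.67 − 0.34 = 0.630.

0.630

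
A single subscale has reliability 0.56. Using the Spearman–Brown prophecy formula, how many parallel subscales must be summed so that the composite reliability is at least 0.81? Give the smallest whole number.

4

k ≥ ρ*(1−ρ₁)/(ρ₁(1−ρ*)) = 0.81·0.44 / (0.56·0.19) = 3.350.
Smallest integer k = 4.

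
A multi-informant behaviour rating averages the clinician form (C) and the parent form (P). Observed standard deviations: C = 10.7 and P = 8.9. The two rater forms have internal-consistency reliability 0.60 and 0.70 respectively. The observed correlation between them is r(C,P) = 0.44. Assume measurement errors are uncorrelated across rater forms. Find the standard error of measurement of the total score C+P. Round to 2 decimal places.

Var(total) = 193.7 + 83.8024 = 277.502.
True-score variance = 124.141 + 83.8024 = 207.943, so reliability = 0.7493.
Error variance = 277.502 − 207.943 = 69.559; SEM = √69.559 = 8.34.

8.34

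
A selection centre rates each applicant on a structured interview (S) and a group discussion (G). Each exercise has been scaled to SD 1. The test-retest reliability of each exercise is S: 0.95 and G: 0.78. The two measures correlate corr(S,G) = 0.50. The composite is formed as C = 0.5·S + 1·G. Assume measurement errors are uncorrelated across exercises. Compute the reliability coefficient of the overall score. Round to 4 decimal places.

0.8671

Var(C) = 0.5² + 1 + 2·[0.5·0.50] = 1.25 + 0.5 = 1.75.
With uncorrelated errors the cross-covariances are all true-score covariance, so they carry over unchanged; only the diagonal terms shrink to ρᵢσᵢ².
True-score variance = [0.5²·0.95 + 0.78] + 0.5 = 1.0175 + 0.5 = 1.5175.
Reliability = 1.5175 / 1.75 = 0.8671.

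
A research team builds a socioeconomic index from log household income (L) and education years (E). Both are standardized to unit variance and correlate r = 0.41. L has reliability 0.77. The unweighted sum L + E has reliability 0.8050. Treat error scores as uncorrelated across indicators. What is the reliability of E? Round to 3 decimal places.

Var(L+E) = 2 + 2·0.41 = 2.820.
True-score variance = ρ_L + ρ_E + 2·0.41, so 0.8050 = (0.77 + ρ_E + 0.82) / 2.820.
ρ_E = 0.8050·2.820 − 0.77 − 0.82 = 0.680.

0.680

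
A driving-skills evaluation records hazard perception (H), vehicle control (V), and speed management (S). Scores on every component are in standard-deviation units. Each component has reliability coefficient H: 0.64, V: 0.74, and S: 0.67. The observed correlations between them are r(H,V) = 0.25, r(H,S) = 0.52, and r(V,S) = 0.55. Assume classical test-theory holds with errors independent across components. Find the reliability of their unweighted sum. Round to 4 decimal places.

Var(H+V+S) = 3 + 2·[0.25 + 0.52 + 0.55] = 3 + 2.64 = 5.64.
Under uncorrelated errors the observed covariances equal the true-score covariances, so only the own-variance terms attenuate.
True-score variance = [0.64 + 0.74 + 0.67] + 2.64 = 2.05 + 2.64 = 4.69.
Reliability = 4.69 / 5.64 = 0.8316.

0.8316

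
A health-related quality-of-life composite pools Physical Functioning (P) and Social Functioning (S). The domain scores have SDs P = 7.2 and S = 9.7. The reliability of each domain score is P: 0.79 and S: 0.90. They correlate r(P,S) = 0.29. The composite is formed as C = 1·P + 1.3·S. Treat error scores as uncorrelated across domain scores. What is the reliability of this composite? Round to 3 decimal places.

0.898

Var(C) = 7.2² + 1.3²·9.7² + 2·[1.3·7.2·9.7·0.29] = 210.852 + 52.6594 = 263.511.
Under uncorrelated errors the observed covariances equal the true-score covariances, so only the own-variance terms attenuate.
True-score variance = [7.2²·0.79 + 1.3²·9.7²·0.90] + 52.6594 = 184.064 + 52.6594 = 236.724.
Reliability = 236.724 / 263.511 = 0.898.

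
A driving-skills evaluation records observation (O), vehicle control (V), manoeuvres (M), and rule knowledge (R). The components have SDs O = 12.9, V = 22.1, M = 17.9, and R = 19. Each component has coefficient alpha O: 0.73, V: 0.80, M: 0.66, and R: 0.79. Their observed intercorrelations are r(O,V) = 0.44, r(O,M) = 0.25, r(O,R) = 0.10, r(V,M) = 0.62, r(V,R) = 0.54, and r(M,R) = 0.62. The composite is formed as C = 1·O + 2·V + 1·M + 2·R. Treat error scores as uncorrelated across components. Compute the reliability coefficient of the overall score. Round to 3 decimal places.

Var(C) = 12.9² + 2²·22.1² + 17.9² + 2²·19² + 2·[2·12.9·22.1·0.44 + 12.9·17.9·0.25 + 2·12.9·19·0.10 + 2·22.1·17.9·0.62 + 4·22.1·19·0.54 + 2·17.9·19·0.62] = 3884.46 + 4353.73 = 8238.19.
Because errors are independent across components, Cov(Tᵢ,Tⱼ) = Cov(Xᵢ,Xⱼ); the off-diagonal part of the true-score variance is the same as above.
True-score variance = [12.9²·0.73 + 2²·22.1²·0.80 + 17.9²·0.66 + 2²·19²·0.79] + 4353.73 = 3036.62 + 4353.73 = 7390.35.
Reliability = 7390.35 / 8238.19 = 0.897.

0.897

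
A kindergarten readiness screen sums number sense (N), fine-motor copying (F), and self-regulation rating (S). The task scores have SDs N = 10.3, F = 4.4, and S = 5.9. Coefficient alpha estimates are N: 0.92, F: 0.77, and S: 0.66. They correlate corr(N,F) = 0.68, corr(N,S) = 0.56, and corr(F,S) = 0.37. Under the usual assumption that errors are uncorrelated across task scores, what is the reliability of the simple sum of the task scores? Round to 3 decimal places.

0.920

Var(N+F+S) = 10.3² + 4.4² + 5.9² + 2·[10.3·4.4·0.68 + 10.3·5.9·0.56 + 4.4·5.9·0.37] = 160.26 + 148.908 = 309.168.
Under uncorrelated errors the observed covariances equal the true-score covariances, so only the own-variance terms attenuate.
True-score variance = [10.3²·0.92 + 4.4²·0.77 + 5.9²·0.66] + 148.908 = 135.485 + 148.908 = 284.393.
Reliability = 284.393 / 309.168 = 0.920.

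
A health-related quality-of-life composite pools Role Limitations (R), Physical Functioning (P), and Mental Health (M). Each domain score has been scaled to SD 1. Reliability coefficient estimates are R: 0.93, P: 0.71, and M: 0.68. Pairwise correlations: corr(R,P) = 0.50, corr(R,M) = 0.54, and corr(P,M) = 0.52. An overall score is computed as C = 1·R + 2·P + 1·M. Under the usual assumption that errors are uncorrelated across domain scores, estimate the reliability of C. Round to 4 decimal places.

Var(C) = 1 + 2² + 1 + 2·[2·0.50 + 0.54 + 2·0.52] = 6 + 5.16 = 11.16.
With uncorrelated errors the cross-covariances are all true-score covariance, so they carry over unchanged; only the diagonal terms shrink to ρᵢσᵢ².
True-score variance = [0.93 + 2²·0.71 + 0.68] + 5.16 = 4.45 + 5.16 = 9.61.
Reliability = 9.61 / 11.16 = 0.8611.

0.8611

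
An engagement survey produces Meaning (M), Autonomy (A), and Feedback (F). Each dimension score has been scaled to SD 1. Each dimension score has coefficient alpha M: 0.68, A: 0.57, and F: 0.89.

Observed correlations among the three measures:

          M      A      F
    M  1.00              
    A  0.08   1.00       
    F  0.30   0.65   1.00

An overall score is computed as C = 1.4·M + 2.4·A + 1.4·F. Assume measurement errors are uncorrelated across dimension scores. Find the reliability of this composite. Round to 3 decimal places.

0.789

Var(C) = 1.4² + 2.4² + 1.4² + 2·[3.36·0.08 + 1.96·0.30 + 3.36·0.65] = 9.68 + 6.0816 = 15.7616.
Under uncorrelated errors the observed covariances equal the true-score covariances, so only the own-variance terms attenuate.
True-score variance = [1.4²·0.68 + 2.4²·0.57 + 1.4²·0.89] + 6.0816 = 6.3604 + 6.0816 = 12.442.
Reliability = 12.442 / 15.7616 = 0.789.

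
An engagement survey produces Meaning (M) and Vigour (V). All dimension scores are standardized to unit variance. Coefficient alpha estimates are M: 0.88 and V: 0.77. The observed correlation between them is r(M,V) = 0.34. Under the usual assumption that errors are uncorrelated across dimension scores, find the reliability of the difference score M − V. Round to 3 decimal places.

Var(M−V) = 1 + 1 − 2·0.34 = 2 − 0.68 = 1.32.
Under uncorrelated errors the observed covariances equal the true-score covariances, so only the own-variance terms attenuate.
True-score variance = [0.88 + 0.77] − 0.68 = 1.65 − 0.68 = 0.97.
Reliability = 0.97 / 1.32 = 0.735.

0.735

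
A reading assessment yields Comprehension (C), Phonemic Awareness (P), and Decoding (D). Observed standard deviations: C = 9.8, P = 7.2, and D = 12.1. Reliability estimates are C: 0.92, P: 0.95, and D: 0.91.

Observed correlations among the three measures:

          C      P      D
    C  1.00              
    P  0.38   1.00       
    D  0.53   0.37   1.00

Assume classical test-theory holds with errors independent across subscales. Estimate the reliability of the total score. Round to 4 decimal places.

Var(C+P+D) = 9.8² + 7.2² + 12.1² + 2·[9.8·7.2·0.38 + 9.8·12.1·0.53 + 7.2·12.1·0.37] = 294.29 + 243.789 = 538.079.
Because errors are independent across components, Cov(Tᵢ,Tⱼ) = Cov(Xᵢ,Xⱼ); the off-diagonal part of the true-score variance is the same as above.
True-score variance = [9.8²·0.92 + 7.2²·0.95 + 12.1²·0.91] + 243.789 = 270.838 + 243.789 = 514.627.
Reliability = 514.627 / 538.079 = 0.9564.

0.9564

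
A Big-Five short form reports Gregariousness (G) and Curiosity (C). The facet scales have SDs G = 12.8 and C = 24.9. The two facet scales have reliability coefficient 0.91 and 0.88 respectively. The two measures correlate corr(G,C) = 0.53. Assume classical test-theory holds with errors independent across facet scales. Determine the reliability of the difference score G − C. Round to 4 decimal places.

0.8001

Var(G−C) = 12.8² + 24.9² − 2·12.8·24.9·0.53 = 783.85 − 337.843 = 446.007.
With uncorrelated errors the cross-covariances are all true-score covariance, so they carry over unchanged; only the diagonal terms shrink to ρᵢσᵢ².
True-score variance = [12.8²·0.91 + 24.9²·0.88] − 337.843 = 694.703 − 337.843 = 356.86.
Reliability = 356.86 / 446.007 = 0.8001.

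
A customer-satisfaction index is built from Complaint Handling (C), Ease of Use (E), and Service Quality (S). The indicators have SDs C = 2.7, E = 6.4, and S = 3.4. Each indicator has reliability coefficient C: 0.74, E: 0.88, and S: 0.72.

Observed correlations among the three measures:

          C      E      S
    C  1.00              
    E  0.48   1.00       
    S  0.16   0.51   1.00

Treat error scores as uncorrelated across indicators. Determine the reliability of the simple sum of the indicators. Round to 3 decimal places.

0.901

Var(C+E+S) = 2.7² + 6.4² + 3.4² + 2·[2.7·6.4·0.48 + 2.7·3.4·0.16 + 6.4·3.4·0.51] = 59.81 + 41.7216 = 101.532.
With uncorrelated errors the cross-covariances are all true-score covariance, so they carry over unchanged; only the diagonal terms shrink to ρᵢσᵢ².
True-score variance = [2.7²·0.74 + 6.4²·0.88 + 3.4²·0.72] + 41.7216 = 49.7626 + 41.7216 = 91.4842.
Reliability = 91.4842 / 101.532 = 0.901.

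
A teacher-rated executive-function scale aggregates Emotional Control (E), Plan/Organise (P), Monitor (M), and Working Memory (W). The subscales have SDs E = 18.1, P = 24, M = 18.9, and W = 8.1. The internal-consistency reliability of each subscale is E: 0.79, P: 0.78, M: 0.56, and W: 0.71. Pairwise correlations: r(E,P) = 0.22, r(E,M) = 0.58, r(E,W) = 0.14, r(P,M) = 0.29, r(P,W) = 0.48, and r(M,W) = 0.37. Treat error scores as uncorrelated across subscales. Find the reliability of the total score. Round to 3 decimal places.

0.852

Var(E+P+M+W) = 18.1² + 24² + 18.9² + 8.1² + 2·[18.1·24·0.22 + 18.1·18.9·0.58 + 18.1·8.1·0.14 + 24·18.9·0.29 + 24·8.1·0.48 + 18.9·8.1·0.37] = 1326.43 + 1192.01 = 2518.44.
Under uncorrelated errors the observed covariances equal the true-score covariances, so only the own-variance terms attenuate.
True-score variance = [18.1²·0.79 + 24²·0.78 + 18.9²·0.56 + 8.1²·0.71] + 1192.01 = 954.713 + 1192.01 = 2146.72.
Reliability = 2146.72 / 2518.44 = 0.852.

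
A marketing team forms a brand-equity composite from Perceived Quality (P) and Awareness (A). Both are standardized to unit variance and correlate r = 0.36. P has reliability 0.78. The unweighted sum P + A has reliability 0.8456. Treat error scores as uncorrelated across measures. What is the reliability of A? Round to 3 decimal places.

0.800

Var(P+A) = 2 + 2·0.36 = 2.720.
True-score variance = ρ_P + ρ_A + 2·0.36, so 0.8456 = (0.78 + ρ_A + 0.72) / 2.720.
ρ_A = 0.8456·2.720 − 0.78 − 0.72 = 0.800.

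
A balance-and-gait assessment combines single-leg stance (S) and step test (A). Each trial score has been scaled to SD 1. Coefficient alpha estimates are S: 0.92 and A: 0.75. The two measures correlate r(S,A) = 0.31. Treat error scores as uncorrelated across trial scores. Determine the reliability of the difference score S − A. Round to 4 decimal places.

Var(S−A) = 1 + 1 − 2·0.31 = 2 − 0.62 = 1.38.
Because errors are independent across components, Cov(Tᵢ,Tⱼ) = Cov(Xᵢ,Xⱼ); the off-diagonal part of the true-score variance is the same as above.
True-score variance = [0.92 + 0.75] − 0.62 = 1.67 − 0.62 = 1.05.
Reliability = 1.05 / 1.38 = 0.7609.

0.7609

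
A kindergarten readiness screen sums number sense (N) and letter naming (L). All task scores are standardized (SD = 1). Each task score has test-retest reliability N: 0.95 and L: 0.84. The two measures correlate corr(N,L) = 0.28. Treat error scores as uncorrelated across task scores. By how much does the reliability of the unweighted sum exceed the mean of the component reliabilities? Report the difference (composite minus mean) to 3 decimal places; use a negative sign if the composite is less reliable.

0.023

Var(sum) = 2 + 0.56 = 2.56; true-score variance = 1.79 + 0.56 = 2.35; composite reliability = 0.9180.
Mean component reliability = 0.8950.
Difference = 0.9180 − 0.8950 = 0.023.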